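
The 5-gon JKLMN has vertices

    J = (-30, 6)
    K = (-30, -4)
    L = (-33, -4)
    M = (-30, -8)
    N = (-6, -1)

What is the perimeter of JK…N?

68

|JK| = √((0)² + (-10)²) = √100 = 10
|KL| = √((-3)² + (0)²) = √9 = 3
|LM| = √((3)² + (-4)²) = √25 = 5
|MN| = √((24)² + (7)²) = √625 = 25
|NJ| = √((-24)² + (7)²) = √625 = 25
Perimeter = 10 + 3 + 5 + 25 + 25 = 68.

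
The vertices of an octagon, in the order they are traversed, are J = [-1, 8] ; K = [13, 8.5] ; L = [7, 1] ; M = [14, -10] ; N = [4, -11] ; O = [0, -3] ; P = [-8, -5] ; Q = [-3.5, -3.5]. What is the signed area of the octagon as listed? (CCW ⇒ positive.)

-207

J→K: (-1)(8.5) − (13)(8) = -112.5
K→L: (13)(1) − (7)(8.5) = -46.5
L→M: (7)(-10) − (14)(1) = -84
M→N: (14)(-11) − (4)(-10) = -114
N→O: (4)(-3) − (0)(-11) = -12
O→P: (0)(-5) − (-8)(-3) = -24
P→Q: (-8)(-3.5) − (-3.5)(-5) = 10.5
Q→J: (-3.5)(8) − (-1)(-3.5) = -31.5
Σ = -414
Signed area = Σ/2 = -207 (negative ⇒ clockwise traversal).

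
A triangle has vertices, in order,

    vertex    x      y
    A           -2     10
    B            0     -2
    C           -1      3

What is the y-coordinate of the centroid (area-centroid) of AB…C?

11/3

Apply the shoelace (surveyor's) formula. First the cross-terms c_i = x_i·y_{i+1} − x_{i+1}·y_i:
  4, -2, -4  ⇒  2A = -2, A = -1.
Then Σ (y_i + y_{i+1})·c_i = -22, so ȳ = -22 / (6·(-1)) = 11/3.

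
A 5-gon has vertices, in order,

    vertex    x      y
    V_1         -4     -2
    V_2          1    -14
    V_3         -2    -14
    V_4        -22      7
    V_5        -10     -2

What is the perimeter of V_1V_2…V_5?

|V_1V_2| = √((5)² + (-12)²) = √169 = 13
|V_2V_3| = √((-3)² + (0)²) = √9 = 3
|V_3V_4| = √((-20)² + (21)²) = √841 = 29
|V_4V_5| = √((12)² + (-9)²) = √225 = 15
|V_5V_1| = √((6)² + (0)²) = √36 = 6
Perimeter = 13 + 3 + 29 + 15 + 6 = 66.

66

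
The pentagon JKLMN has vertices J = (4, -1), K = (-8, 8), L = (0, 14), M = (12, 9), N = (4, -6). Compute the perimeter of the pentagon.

60

|JK| = √((-12)² + (9)²) = √225 = 15
|KL| = √((8)² + (6)²) = √100 = 10
|LM| = √((12)² + (-5)²) = √169 = 13
|MN| = √((-8)² + (-15)²) = √289 = 17
|NJ| = √((0)² + (5)²) = √25 = 5
Perimeter = 15 + 10 + 13 + 17 + 5 = 60.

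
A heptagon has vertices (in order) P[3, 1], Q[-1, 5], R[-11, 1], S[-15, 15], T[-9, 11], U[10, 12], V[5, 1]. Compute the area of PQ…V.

Apply Gauss's area formula: 2A = Σ (x_i·y_{i+1} − x_{i+1}·y_i), indices taken mod 7.
Σ = (16) + (54) + (-150) + (-30) + (-218) + (-50) + (2) = -376
Area = |Σ|/2 = 188.

188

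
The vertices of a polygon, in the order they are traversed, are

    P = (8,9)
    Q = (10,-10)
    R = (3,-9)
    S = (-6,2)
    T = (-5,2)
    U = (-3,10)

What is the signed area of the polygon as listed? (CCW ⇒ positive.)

Σ = (-170) + (-60) + (-48) + (-2) + (-44) + (-107) = -431
Signed area = Σ/2 = -215.5 (negative ⇒ clockwise traversal).

-215.5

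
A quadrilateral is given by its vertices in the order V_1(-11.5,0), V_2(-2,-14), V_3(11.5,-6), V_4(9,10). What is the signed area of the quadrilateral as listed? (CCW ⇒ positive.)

Cross-terms: 161, 173, 169, 115  ⇒  Σ = 618
Signed area = Σ/2 = 309 (positive ⇒ counter-clockwise traversal).

309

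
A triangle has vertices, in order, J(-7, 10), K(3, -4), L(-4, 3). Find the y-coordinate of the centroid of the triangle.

Apply Gauss's area formula. First the cross-terms c_i = x_i·y_{i+1} − x_{i+1}·y_i:
  -2, -7, -19  ⇒  2A = -28, A = -14.
Then Σ (y_i + y_{i+1})·c_i = -252, so ȳ = -252 / (6·(-14)) = 3.

3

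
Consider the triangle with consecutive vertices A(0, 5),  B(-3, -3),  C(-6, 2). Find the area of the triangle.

Σ = (15) + (-24) + (-30) = -39
Area = |Σ|/2 = 19.5.

19.5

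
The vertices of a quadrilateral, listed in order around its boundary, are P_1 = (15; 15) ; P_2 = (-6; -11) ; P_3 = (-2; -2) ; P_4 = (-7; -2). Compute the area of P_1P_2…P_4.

85

P_1→P_2: (15)(-11) − (-6)(15) = -75
P_2→P_3: (-6)(-2) − (-2)(-11) = -10
P_3→P_4: (-2)(-2) − (-7)(-2) = -10
P_4→P_1: (-7)(15) − (15)(-2) = -75
Σ = -170
Area = |Σ|/2 = 85.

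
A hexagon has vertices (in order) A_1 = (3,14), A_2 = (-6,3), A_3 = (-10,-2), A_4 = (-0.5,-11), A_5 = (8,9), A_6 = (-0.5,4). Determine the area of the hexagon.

Apply the surveyor's formula: 2A = Σ (x_i·y_{i+1} − x_{i+1}·y_i), indices taken mod 6.
Cross-terms: 93, 42, 109, 83.5, 36.5, -19  ⇒  Σ = 345
Area = |Σ|/2 = 172.5.

172.5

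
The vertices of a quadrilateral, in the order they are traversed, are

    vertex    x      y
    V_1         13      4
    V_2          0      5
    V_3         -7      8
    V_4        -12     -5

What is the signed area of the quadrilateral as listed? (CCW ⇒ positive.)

124

Σ = (65) + (35) + (131) + (17) = 248
Signed area = Σ/2 = 124 (positive ⇒ counter-clockwise traversal).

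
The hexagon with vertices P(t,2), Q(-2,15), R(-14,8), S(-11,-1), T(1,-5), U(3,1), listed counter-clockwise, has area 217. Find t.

4

Write out the shoelace sum; only the two edges meeting at P involve t:
2·Area = [(3·2 − t·1) + (t·15 − (-2)·2)] + 368
       = 14·t + 378 = 434
⇒ t = 4.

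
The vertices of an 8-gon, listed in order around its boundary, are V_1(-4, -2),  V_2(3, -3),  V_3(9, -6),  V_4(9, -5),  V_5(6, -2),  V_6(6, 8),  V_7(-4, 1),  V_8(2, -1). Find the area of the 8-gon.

70

Σ = (18) + (9) + (9) + (12) + (60) + (38) + (2) + (-8) = 140
Area = |Σ|/2 = 70.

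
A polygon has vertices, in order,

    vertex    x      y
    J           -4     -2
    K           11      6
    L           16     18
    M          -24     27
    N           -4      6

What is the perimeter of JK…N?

|JK| = √((15)² + (8)²) = √289 = 17
|KL| = √((5)² + (12)²) = √169 = 13
|LM| = √((-40)² + (9)²) = √1681 = 41
|MN| = √((20)² + (-21)²) = √841 = 29
|NJ| = √((0)² + (-8)²) = √64 = 8
Perimeter = 17 + 13 + 41 + 29 + 8 = 108.

108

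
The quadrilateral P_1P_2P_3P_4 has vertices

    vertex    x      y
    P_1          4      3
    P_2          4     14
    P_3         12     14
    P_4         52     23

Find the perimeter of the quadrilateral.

|P_1P_2| = √((0)² + (11)²) = √121 = 11
|P_2P_3| = √((8)² + (0)²) = √64 = 8
|P_3P_4| = √((40)² + (9)²) = √1681 = 41
|P_4P_1| = √((-48)² + (-20)²) = √2704 = 52
Perimeter = 11 + 8 + 41 + 52 = 112.

112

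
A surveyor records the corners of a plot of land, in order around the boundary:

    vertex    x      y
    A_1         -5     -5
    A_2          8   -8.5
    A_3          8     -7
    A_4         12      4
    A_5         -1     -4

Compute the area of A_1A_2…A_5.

75.75

Σ = (82.5) + (12) + (116) + (-44) + (-15) = 151.5
Area = |Σ|/2 = 75.75.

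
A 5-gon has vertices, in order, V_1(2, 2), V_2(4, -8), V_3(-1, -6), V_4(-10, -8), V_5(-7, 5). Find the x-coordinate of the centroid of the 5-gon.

-161/51

Apply Gauss's area formula. First the cross-terms c_i = x_i·y_{i+1} − x_{i+1}·y_i:
  -24, -32, -52, -106, -24  ⇒  2A = -238, A = -119.
Then Σ (x_i + x_{i+1})·c_i = 2254, so x̄ = 2254 / (6·(-119)) = -161/51.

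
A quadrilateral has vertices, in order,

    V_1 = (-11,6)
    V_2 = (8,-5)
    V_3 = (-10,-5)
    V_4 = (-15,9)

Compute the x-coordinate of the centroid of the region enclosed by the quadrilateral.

-1350/239

Apply the shoelace formula. First the cross-terms c_i = x_i·y_{i+1} − x_{i+1}·y_i:
  7, -90, -165, 9  ⇒  2A = -239, A = -119.5.
Then Σ (x_i + x_{i+1})·c_i = 4050, so x̄ = 4050 / (6·(-119.5)) = -1350/239.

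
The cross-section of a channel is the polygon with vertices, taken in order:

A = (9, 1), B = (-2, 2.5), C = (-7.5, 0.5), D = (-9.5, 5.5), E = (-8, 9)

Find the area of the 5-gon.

Apply the shoelace (surveyor's) formula: 2A = Σ (x_i·y_{i+1} − x_{i+1}·y_i), indices taken mod 5.
A→B: (9)(2.5) − (-2)(1) = 24.5
B→C: (-2)(0.5) − (-7.5)(2.5) = 17.75
C→D: (-7.5)(5.5) − (-9.5)(0.5) = -36.5
D→E: (-9.5)(9) − (-8)(5.5) = -41.5
E→A: (-8)(1) − (9)(9) = -89
Σ = -124.75
Area = |Σ|/2 = 62.375.

62.375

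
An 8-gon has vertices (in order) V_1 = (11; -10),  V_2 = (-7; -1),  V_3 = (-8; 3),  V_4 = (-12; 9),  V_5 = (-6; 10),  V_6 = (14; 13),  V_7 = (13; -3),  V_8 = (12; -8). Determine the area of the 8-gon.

Σ = (-81) + (-29) + (-36) + (-66) + (-218) + (-211) + (-68) + (-32) = -741
Area = |Σ|/2 = 370.5.

370.5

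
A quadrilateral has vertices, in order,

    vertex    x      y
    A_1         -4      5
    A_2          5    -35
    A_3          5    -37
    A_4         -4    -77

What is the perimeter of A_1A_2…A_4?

|A_1A_2| = √((9)² + (-40)²) = √1681 = 41
|A_2A_3| = √((0)² + (-2)²) = √4 = 2
|A_3A_4| = √((-9)² + (-40)²) = √1681 = 41
|A_4A_1| = √((0)² + (82)²) = √6724 = 82
Perimeter = 41 + 2 + 41 + 82 = 166.

166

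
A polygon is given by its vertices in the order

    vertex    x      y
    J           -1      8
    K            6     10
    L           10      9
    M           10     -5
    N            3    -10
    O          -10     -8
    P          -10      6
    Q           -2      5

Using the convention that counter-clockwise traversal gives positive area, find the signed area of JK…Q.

Apply Gauss's area formula: 2A = Σ (x_i·y_{i+1} − x_{i+1}·y_i), indices taken mod 8.
Σ = (-58) + (-46) + (-140) + (-85) + (-124) + (-140) + (-38) + (-11) = -642
Signed area = Σ/2 = -321 (negative ⇒ clockwise traversal).

-321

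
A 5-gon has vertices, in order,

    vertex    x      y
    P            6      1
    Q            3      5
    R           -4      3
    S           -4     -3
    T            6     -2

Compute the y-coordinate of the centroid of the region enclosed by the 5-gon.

41/62

Apply the surveyor's formula. First the cross-terms c_i = x_i·y_{i+1} − x_{i+1}·y_i:
  27, 29, 24, 26, 18  ⇒  2A = 124, A = 62.
Then Σ (y_i + y_{i+1})·c_i = 246, so ȳ = 246 / (6·62) = 41/62.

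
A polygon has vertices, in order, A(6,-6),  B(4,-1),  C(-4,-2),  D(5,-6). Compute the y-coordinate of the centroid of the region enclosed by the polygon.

-217/69

Apply the surveyor's formula. First the cross-terms c_i = x_i·y_{i+1} − x_{i+1}·y_i:
  18, -12, 34, 6  ⇒  2A = 46, A = 23.
Then Σ (y_i + y_{i+1})·c_i = -434, so ȳ = -434 / (6·23) = -217/69.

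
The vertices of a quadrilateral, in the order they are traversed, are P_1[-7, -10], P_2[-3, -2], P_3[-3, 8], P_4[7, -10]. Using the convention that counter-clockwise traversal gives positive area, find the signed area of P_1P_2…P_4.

Apply the shoelace (surveyor's) formula: 2A = Σ (x_i·y_{i+1} − x_{i+1}·y_i), indices taken mod 4.
Σ = (-16) + (-30) + (-26) + (-140) = -212
Signed area = Σ/2 = -106 (negative ⇒ clockwise traversal).

-106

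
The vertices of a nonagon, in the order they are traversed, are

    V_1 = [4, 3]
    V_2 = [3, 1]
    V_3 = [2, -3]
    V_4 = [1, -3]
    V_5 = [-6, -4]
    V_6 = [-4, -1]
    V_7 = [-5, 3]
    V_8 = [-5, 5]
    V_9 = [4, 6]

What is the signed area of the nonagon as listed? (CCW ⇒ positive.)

Apply the surveyor's formula: 2A = Σ (x_i·y_{i+1} − x_{i+1}·y_i), indices taken mod 9.
Σ = (-5) + (-11) + (-3) + (-22) + (-10) + (-17) + (-10) + (-50) + (-12) = -140
Signed area = Σ/2 = -70 (negative ⇒ clockwise traversal).

-70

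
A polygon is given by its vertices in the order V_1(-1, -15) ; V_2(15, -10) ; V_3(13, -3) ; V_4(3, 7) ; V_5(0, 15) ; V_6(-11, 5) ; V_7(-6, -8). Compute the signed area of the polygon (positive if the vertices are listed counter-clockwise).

415

Apply the shoelace (surveyor's) formula: 2A = Σ (x_i·y_{i+1} − x_{i+1}·y_i), indices taken mod 7.
Σ = (235) + (85) + (100) + (45) + (165) + (118) + (82) = 830
Signed area = Σ/2 = 415 (positive ⇒ counter-clockwise traversal).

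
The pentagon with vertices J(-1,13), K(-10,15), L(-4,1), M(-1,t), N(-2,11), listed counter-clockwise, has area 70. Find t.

The doubled signed area Σ (x_i y_{i+1} − x_{i+1} y_i) is linear in t.
With t=0 it equals 140; the coefficient of t is -2 (from the two edges through M).
So -2·t + 140 = 2·70 = 140 ⇒ t = 0.

0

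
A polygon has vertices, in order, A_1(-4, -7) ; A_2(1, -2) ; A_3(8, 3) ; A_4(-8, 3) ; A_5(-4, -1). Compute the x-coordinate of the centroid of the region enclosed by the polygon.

Apply the surveyor's formula. First the cross-terms c_i = x_i·y_{i+1} − x_{i+1}·y_i:
  15, 19, 48, 20, 24  ⇒  2A = 126, A = 63.
Then Σ (x_i + x_{i+1})·c_i = -306, so x̄ = -306 / (6·63) = -17/21.

-17/21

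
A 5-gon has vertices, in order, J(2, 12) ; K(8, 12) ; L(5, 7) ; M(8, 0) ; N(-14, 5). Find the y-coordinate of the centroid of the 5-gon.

6.2

Apply the surveyor's formula. First the cross-terms c_i = x_i·y_{i+1} − x_{i+1}·y_i:
  -72, -4, -56, 40, -178  ⇒  2A = -270, A = -135.
Then Σ (y_i + y_{i+1})·c_i = -5022, so ȳ = -5022 / (6·(-135)) = 6.2.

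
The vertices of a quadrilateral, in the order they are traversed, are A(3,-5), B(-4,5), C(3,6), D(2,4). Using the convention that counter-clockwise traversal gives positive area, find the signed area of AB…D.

-33

Apply the shoelace formula: 2A = Σ (x_i·y_{i+1} − x_{i+1}·y_i), indices taken mod 4.
Σ = (-5) + (-39) + (0) + (-22) = -66
Signed area = Σ/2 = -33 (negative ⇒ clockwise traversal).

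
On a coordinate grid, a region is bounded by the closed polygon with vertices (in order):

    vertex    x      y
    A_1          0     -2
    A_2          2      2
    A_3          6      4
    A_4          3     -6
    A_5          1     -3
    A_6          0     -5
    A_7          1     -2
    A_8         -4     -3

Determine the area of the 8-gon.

27

Apply the surveyor's formula: 2A = Σ (x_i·y_{i+1} − x_{i+1}·y_i), indices taken mod 8.
A_1→A_2: (0)(2) − (2)(-2) = 4
A_2→A_3: (2)(4) − (6)(2) = -4
A_3→A_4: (6)(-6) − (3)(4) = -48
A_4→A_5: (3)(-3) − (1)(-6) = -3
A_5→A_6: (1)(-5) − (0)(-3) = -5
A_6→A_7: (0)(-2) − (1)(-5) = 5
A_7→A_8: (1)(-3) − (-4)(-2) = -11
A_8→A_1: (-4)(-2) − (0)(-3) = 8
Σ = -54
Area = |Σ|/2 = 27.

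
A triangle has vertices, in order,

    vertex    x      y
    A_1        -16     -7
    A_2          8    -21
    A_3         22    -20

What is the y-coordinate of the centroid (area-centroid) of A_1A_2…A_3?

-16

Apply the shoelace formula. First the cross-terms c_i = x_i·y_{i+1} − x_{i+1}·y_i:
  392, 302, -474  ⇒  2A = 220, A = 110.
Then Σ (y_i + y_{i+1})·c_i = -10560, so ȳ = -10560 / (6·110) = -16.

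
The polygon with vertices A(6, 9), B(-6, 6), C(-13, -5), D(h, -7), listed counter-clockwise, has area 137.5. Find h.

-4

The doubled signed area Σ (x_i y_{i+1} − x_{i+1} y_i) is linear in h.
With h=0 it equals 331; the coefficient of h is 14 (from the two edges through D).
So 14·h + 331 = 2·137.5 = 275 ⇒ h = -4.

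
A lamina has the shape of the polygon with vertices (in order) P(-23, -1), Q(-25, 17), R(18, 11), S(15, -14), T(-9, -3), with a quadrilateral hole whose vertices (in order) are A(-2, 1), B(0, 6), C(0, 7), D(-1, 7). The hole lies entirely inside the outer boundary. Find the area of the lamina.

818.5

Outer boundary:
Apply the shoelace (surveyor's) formula: 2A = Σ (x_i·y_{i+1} − x_{i+1}·y_i), indices taken mod 5.
P→Q: (-23)(17) − (-25)(-1) = -416
Q→R: (-25)(11) − (18)(17) = -581
R→S: (18)(-14) − (15)(11) = -417
S→T: (15)(-3) − (-9)(-14) = -171
T→P: (-9)(-1) − (-23)(-3) = -60
Σ = -1645
Area = |Σ|/2 = 822.5.
Hole:
Σ = (-12) + (0) + (7) + (13) = 8
Area = |Σ|/2 = 4.
Net area = 822.5 − 4 = 818.5.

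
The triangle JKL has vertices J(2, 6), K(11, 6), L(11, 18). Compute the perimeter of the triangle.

|JK| = √((9)² + (0)²) = √81 = 9
|KL| = √((0)² + (12)²) = √144 = 12
|LJ| = √((-9)² + (-12)²) = √225 = 15
Perimeter = 9 + 12 + 15 = 36.

36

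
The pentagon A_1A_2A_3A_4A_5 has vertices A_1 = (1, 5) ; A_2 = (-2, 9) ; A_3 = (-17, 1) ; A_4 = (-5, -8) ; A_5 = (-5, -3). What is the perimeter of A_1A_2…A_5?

52

|A_1A_2| = √((-3)² + (4)²) = √25 = 5
|A_2A_3| = √((-15)² + (-8)²) = √289 = 17
|A_3A_4| = √((12)² + (-9)²) = √225 = 15
|A_4A_5| = √((0)² + (5)²) = √25 = 5
|A_5A_1| = √((6)² + (8)²) = √100 = 10
Perimeter = 5 + 17 + 15 + 5 + 10 = 52.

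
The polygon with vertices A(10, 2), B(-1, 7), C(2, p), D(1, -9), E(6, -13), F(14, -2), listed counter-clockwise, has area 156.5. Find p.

Write out the shoelace sum; only the two edges meeting at C involve p:
2·Area = [((-1)·p − 2·7) + (2·(-9) − 1·p)] + 331
       = -2·p + 299 = 313
⇒ p = -7.

-7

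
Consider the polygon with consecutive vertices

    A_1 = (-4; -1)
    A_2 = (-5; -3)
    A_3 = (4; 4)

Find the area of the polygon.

5.5

Apply the shoelace (surveyor's) formula: 2A = Σ (x_i·y_{i+1} − x_{i+1}·y_i), indices taken mod 3.
Σ = (7) + (-8) + (12) = 11
Area = |Σ|/2 = 5.5.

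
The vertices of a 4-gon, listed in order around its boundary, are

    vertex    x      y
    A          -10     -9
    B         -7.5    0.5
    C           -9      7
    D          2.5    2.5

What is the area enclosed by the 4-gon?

79

A→B: (-10)(0.5) − (-7.5)(-9) = -72.5
B→C: (-7.5)(7) − (-9)(0.5) = -48
C→D: (-9)(2.5) − (2.5)(7) = -40
D→A: (2.5)(-9) − (-10)(2.5) = 2.5
Σ = -158
Area = |Σ|/2 = 79.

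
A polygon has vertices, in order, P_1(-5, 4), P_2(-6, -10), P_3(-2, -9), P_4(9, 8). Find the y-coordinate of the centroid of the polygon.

Apply the shoelace formula. First the cross-terms c_i = x_i·y_{i+1} − x_{i+1}·y_i:
  74, 34, 65, 76  ⇒  2A = 249, A = 124.5.
Then Σ (y_i + y_{i+1})·c_i = -243, so ȳ = -243 / (6·124.5) = -27/83.

-27/83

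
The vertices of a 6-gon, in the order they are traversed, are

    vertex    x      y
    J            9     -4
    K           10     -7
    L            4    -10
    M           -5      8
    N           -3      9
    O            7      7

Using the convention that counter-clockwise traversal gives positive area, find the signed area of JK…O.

Apply the shoelace (surveyor's) formula: 2A = Σ (x_i·y_{i+1} − x_{i+1}·y_i), indices taken mod 6.
J→K: (9)(-7) − (10)(-4) = -23
K→L: (10)(-10) − (4)(-7) = -72
L→M: (4)(8) − (-5)(-10) = -18
M→N: (-5)(9) − (-3)(8) = -21
N→O: (-3)(7) − (7)(9) = -84
O→J: (7)(-4) − (9)(7) = -91
Σ = -309
Signed area = Σ/2 = -154.5 (negative ⇒ clockwise traversal).

-154.5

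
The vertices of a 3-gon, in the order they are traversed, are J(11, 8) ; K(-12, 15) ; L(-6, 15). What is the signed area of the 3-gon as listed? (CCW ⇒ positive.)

Apply the shoelace (surveyor's) formula: 2A = Σ (x_i·y_{i+1} − x_{i+1}·y_i), indices taken mod 3.
Cross-terms: 261, -90, -213  ⇒  Σ = -42
Signed area = Σ/2 = -21 (negative ⇒ clockwise traversal).

-21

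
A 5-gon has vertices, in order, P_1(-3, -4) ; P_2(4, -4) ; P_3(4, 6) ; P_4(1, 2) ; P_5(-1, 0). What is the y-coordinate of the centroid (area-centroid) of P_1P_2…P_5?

-35/57

Apply the surveyor's formula. First the cross-terms c_i = x_i·y_{i+1} − x_{i+1}·y_i:
  28, 40, 2, 2, 4  ⇒  2A = 76, A = 38.
Then Σ (y_i + y_{i+1})·c_i = -140, so ȳ = -140 / (6·38) = -35/57.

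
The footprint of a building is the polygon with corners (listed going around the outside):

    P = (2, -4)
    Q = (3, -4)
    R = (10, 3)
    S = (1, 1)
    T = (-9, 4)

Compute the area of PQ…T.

50.5

Σ = (4) + (49) + (7) + (13) + (28) = 101
Area = |Σ|/2 = 50.5.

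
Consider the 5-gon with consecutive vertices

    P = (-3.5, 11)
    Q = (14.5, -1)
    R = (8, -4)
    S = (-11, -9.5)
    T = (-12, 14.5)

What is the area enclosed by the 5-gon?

Apply the shoelace (surveyor's) formula: 2A = Σ (x_i·y_{i+1} − x_{i+1}·y_i), indices taken mod 5.
Σ = (-156) + (-50) + (-120) + (-273.5) + (-81.25) = -680.75
Area = |Σ|/2 = 340.375.

340.375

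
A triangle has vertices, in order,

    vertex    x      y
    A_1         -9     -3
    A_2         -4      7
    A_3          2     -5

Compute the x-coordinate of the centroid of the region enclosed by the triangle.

-11/3

Apply the shoelace formula. First the cross-terms c_i = x_i·y_{i+1} − x_{i+1}·y_i:
  -75, 6, -51  ⇒  2A = -120, A = -60.
Then Σ (x_i + x_{i+1})·c_i = 1320, so x̄ = 1320 / (6·(-60)) = -11/3.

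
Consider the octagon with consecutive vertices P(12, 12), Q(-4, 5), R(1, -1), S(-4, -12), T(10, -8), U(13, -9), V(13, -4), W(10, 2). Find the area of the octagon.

242

P→Q: (12)(5) − (-4)(12) = 108
Q→R: (-4)(-1) − (1)(5) = -1
R→S: (1)(-12) − (-4)(-1) = -16
S→T: (-4)(-8) − (10)(-12) = 152
T→U: (10)(-9) − (13)(-8) = 14
U→V: (13)(-4) − (13)(-9) = 65
V→W: (13)(2) − (10)(-4) = 66
W→P: (10)(12) − (12)(2) = 96
Σ = 484
Area = |Σ|/2 = 242.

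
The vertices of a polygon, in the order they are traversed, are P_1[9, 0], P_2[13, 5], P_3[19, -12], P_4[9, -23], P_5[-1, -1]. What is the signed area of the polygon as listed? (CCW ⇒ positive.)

-279

Σ = (45) + (-251) + (-329) + (-32) + (9) = -558
Signed area = Σ/2 = -279 (negative ⇒ clockwise traversal).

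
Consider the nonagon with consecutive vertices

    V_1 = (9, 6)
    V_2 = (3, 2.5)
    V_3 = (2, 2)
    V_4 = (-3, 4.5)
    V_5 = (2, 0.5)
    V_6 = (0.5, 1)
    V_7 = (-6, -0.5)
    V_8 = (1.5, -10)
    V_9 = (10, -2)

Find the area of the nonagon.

126.625

Apply Gauss's area formula: 2A = Σ (x_i·y_{i+1} − x_{i+1}·y_i), indices taken mod 9.
Σ = (4.5) + (1) + (15) + (-10.5) + (1.75) + (5.75) + (60.75) + (97) + (78) = 253.25
Area = |Σ|/2 = 126.625.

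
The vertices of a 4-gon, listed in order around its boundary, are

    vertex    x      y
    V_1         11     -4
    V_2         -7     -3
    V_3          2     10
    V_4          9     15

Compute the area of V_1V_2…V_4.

193

Apply Gauss's area formula: 2A = Σ (x_i·y_{i+1} − x_{i+1}·y_i), indices taken mod 4.
Σ = (-61) + (-64) + (-60) + (-201) = -386
Area = |Σ|/2 = 193.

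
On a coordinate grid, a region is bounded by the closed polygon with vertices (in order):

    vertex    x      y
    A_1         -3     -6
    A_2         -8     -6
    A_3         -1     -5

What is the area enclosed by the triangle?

2.5

Apply the shoelace (surveyor's) formula: 2A = Σ (x_i·y_{i+1} − x_{i+1}·y_i), indices taken mod 3.
Σ = (-30) + (34) + (-9) = -5
Area = |Σ|/2 = 2.5.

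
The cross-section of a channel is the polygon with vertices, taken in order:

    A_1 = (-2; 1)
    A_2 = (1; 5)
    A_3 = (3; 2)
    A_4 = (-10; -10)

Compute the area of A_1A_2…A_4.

32

Cross-terms: -11, -13, -10, -30  ⇒  Σ = -64
Area = |Σ|/2 = 32.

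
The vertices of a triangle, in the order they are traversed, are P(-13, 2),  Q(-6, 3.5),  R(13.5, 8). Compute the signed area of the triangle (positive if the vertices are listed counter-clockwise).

Apply Gauss's area formula: 2A = Σ (x_i·y_{i+1} − x_{i+1}·y_i), indices taken mod 3.
Cross-terms: -33.5, -95.25, 131  ⇒  Σ = 2.25
Signed area = Σ/2 = 1.125 (positive ⇒ counter-clockwise traversal).

1.125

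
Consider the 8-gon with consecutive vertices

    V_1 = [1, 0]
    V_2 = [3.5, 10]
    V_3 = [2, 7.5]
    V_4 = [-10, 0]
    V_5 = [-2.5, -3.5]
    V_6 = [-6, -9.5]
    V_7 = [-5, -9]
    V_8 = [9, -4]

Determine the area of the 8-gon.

Apply the shoelace (surveyor's) formula: 2A = Σ (x_i·y_{i+1} − x_{i+1}·y_i), indices taken mod 8.
V_1→V_2: (1)(10) − (3.5)(0) = 10
V_2→V_3: (3.5)(7.5) − (2)(10) = 6.25
V_3→V_4: (2)(0) − (-10)(7.5) = 75
V_4→V_5: (-10)(-3.5) − (-2.5)(0) = 35
V_5→V_6: (-2.5)(-9.5) − (-6)(-3.5) = 2.75
V_6→V_7: (-6)(-9) − (-5)(-9.5) = 6.5
V_7→V_8: (-5)(-4) − (9)(-9) = 101
V_8→V_1: (9)(0) − (1)(-4) = 4
Σ = 240.5
Area = |Σ|/2 = 120.25.

120.25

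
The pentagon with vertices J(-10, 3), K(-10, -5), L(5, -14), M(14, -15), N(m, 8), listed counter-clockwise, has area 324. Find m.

The doubled signed area Σ (x_i y_{i+1} − x_{i+1} y_i) is linear in m.
With m=0 it equals 558; the coefficient of m is 18 (from the two edges through N).
So 18·m + 558 = 2·324 = 648 ⇒ m = 5.

5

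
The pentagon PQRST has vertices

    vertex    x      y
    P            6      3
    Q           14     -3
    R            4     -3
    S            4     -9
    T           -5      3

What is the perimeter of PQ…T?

52

|PQ| = √((8)² + (-6)²) = √100 = 10
|QR| = √((-10)² + (0)²) = √100 = 10
|RS| = √((0)² + (-6)²) = √36 = 6
|ST| = √((-9)² + (12)²) = √225 = 15
|TP| = √((11)² + (0)²) = √121 = 11
Perimeter = 10 + 10 + 6 + 15 + 11 = 52.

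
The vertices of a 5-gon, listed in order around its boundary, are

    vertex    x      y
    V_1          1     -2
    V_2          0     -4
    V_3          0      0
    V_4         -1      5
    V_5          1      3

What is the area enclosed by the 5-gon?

Σ = (-4) + (0) + (0) + (-8) + (-5) = -17
Area = |Σ|/2 = 8.5.

8.5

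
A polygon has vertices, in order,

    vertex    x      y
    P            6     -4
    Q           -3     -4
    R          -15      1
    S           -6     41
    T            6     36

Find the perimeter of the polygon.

|PQ| = √((-9)² + (0)²) = √81 = 9
|QR| = √((-12)² + (5)²) = √169 = 13
|RS| = √((9)² + (40)²) = √1681 = 41
|ST| = √((12)² + (-5)²) = √169 = 13
|TP| = √((0)² + (-40)²) = √1600 = 40
Perimeter = 9 + 13 + 41 + 13 + 40 = 116.

116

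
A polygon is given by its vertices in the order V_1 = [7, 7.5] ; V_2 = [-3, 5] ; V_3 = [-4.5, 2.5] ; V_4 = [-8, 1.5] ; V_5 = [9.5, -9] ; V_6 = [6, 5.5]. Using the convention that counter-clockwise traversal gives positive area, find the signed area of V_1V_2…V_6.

Apply Gauss's area formula: 2A = Σ (x_i·y_{i+1} − x_{i+1}·y_i), indices taken mod 6.
V_1→V_2: (7)(5) − (-3)(7.5) = 57.5
V_2→V_3: (-3)(2.5) − (-4.5)(5) = 15
V_3→V_4: (-4.5)(1.5) − (-8)(2.5) = 13.25
V_4→V_5: (-8)(-9) − (9.5)(1.5) = 57.75
V_5→V_6: (9.5)(5.5) − (6)(-9) = 106.25
V_6→V_1: (6)(7.5) − (7)(5.5) = 6.5
Σ = 256.25
Signed area = Σ/2 = 128.125 (positive ⇒ counter-clockwise traversal).

128.125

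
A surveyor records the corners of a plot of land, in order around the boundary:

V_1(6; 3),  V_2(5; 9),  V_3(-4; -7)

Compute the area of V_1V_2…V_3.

35

Σ = (39) + (1) + (30) = 70
Area = |Σ|/2 = 35.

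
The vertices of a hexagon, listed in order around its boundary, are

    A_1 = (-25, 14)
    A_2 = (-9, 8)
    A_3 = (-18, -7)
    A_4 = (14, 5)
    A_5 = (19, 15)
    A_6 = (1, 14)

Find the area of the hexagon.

A_1→A_2: (-25)(8) − (-9)(14) = -74
A_2→A_3: (-9)(-7) − (-18)(8) = 207
A_3→A_4: (-18)(5) − (14)(-7) = 8
A_4→A_5: (14)(15) − (19)(5) = 115
A_5→A_6: (19)(14) − (1)(15) = 251
A_6→A_1: (1)(14) − (-25)(14) = 364
Σ = 871
Area = |Σ|/2 = 435.5.

435.5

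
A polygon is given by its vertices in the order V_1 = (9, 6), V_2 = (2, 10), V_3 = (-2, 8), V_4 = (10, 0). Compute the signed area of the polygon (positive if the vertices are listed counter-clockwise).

47

V_1→V_2: (9)(10) − (2)(6) = 78
V_2→V_3: (2)(8) − (-2)(10) = 36
V_3→V_4: (-2)(0) − (10)(8) = -80
V_4→V_1: (10)(6) − (9)(0) = 60
Σ = 94
Signed area = Σ/2 = 47 (positive ⇒ counter-clockwise traversal).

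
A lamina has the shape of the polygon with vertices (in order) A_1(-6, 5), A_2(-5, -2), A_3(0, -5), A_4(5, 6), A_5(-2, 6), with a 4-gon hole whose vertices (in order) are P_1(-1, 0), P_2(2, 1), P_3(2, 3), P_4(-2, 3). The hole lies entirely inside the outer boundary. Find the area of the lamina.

Outer boundary:
Cross-terms: 37, 25, 25, 42, 26  ⇒  Σ = 155
Area = |Σ|/2 = 77.5.
Hole:
Apply the shoelace (surveyor's) formula: 2A = Σ (x_i·y_{i+1} − x_{i+1}·y_i), indices taken mod 4.
P_1→P_2: (-1)(1) − (2)(0) = -1
P_2→P_3: (2)(3) − (2)(1) = 4
P_3→P_4: (2)(3) − (-2)(3) = 12
P_4→P_1: (-2)(0) − (-1)(3) = 3
Σ = 18
Area = |Σ|/2 = 9.
Net area = 77.5 − 9 = 68.5.

68.5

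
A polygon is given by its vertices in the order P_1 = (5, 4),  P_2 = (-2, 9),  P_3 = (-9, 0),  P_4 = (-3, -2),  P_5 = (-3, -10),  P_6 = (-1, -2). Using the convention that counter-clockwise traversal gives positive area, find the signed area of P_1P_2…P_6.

89

Cross-terms: 53, 81, 18, 24, -4, 6  ⇒  Σ = 178
Signed area = Σ/2 = 89 (positive ⇒ counter-clockwise traversal).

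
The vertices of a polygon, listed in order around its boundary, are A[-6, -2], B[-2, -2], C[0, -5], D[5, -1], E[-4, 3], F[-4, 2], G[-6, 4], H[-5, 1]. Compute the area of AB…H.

42

Apply the shoelace (surveyor's) formula: 2A = Σ (x_i·y_{i+1} − x_{i+1}·y_i), indices taken mod 8.
A→B: (-6)(-2) − (-2)(-2) = 8
B→C: (-2)(-5) − (0)(-2) = 10
C→D: (0)(-1) − (5)(-5) = 25
D→E: (5)(3) − (-4)(-1) = 11
E→F: (-4)(2) − (-4)(3) = 4
F→G: (-4)(4) − (-6)(2) = -4
G→H: (-6)(1) − (-5)(4) = 14
H→A: (-5)(-2) − (-6)(1) = 16
Σ = 84
Area = |Σ|/2 = 42.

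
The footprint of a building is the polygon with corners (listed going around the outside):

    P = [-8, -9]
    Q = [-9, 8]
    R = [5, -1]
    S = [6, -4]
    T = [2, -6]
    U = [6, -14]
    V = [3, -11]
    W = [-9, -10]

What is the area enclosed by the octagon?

Apply Gauss's area formula: 2A = Σ (x_i·y_{i+1} − x_{i+1}·y_i), indices taken mod 8.
Σ = (-145) + (-31) + (-14) + (-28) + (8) + (-24) + (-129) + (1) = -362
Area = |Σ|/2 = 181.

181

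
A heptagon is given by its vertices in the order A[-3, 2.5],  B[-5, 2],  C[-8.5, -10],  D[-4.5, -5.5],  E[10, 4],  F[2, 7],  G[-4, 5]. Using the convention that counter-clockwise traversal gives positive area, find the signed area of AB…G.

108.625

A→B: (-3)(2) − (-5)(2.5) = 6.5
B→C: (-5)(-10) − (-8.5)(2) = 67
C→D: (-8.5)(-5.5) − (-4.5)(-10) = 1.75
D→E: (-4.5)(4) − (10)(-5.5) = 37
E→F: (10)(7) − (2)(4) = 62
F→G: (2)(5) − (-4)(7) = 38
G→A: (-4)(2.5) − (-3)(5) = 5
Σ = 217.25
Signed area = Σ/2 = 108.625 (positive ⇒ counter-clockwise traversal).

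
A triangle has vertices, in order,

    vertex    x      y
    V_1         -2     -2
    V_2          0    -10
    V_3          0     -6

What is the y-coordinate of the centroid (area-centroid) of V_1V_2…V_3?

Apply the shoelace formula. First the cross-terms c_i = x_i·y_{i+1} − x_{i+1}·y_i:
  20, 0, -12  ⇒  2A = 8, A = 4.
Then Σ (y_i + y_{i+1})·c_i = -144, so ȳ = -144 / (6·4) = -6.

-6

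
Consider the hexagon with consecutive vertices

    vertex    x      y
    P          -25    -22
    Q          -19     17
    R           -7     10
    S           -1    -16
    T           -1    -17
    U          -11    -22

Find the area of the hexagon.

632

Σ = (-843) + (-71) + (122) + (1) + (-165) + (-308) = -1264
Area = |Σ|/2 = 632.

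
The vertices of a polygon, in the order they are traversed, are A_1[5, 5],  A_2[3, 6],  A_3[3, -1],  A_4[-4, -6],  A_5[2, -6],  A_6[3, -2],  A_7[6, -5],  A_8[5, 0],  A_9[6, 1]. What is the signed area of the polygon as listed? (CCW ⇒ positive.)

37

Apply the shoelace formula: 2A = Σ (x_i·y_{i+1} − x_{i+1}·y_i), indices taken mod 9.
Cross-terms: 15, -21, -22, 36, 14, -3, 25, 5, 25  ⇒  Σ = 74
Signed area = Σ/2 = 37 (positive ⇒ counter-clockwise traversal).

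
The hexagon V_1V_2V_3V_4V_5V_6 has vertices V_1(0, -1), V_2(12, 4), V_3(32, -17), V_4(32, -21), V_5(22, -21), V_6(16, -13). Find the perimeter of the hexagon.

86

|V_1V_2| = √((12)² + (5)²) = √169 = 13
|V_2V_3| = √((20)² + (-21)²) = √841 = 29
|V_3V_4| = √((0)² + (-4)²) = √16 = 4
|V_4V_5| = √((-10)² + (0)²) = √100 = 10
|V_5V_6| = √((-6)² + (8)²) = √100 = 10
|V_6V_1| = √((-16)² + (12)²) = √400 = 20
Perimeter = 13 + 29 + 4 + 10 + 10 + 20 = 86.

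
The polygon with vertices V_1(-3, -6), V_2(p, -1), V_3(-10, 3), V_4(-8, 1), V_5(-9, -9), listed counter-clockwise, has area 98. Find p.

9

Write out the shoelace sum; only the two edges meeting at V_2 involve p:
2·Area = [((-3)·(-1) − p·(-6)) + (p·3 − (-10)·(-1))] + 122
       = 9·p + 115 = 196
⇒ p = 9.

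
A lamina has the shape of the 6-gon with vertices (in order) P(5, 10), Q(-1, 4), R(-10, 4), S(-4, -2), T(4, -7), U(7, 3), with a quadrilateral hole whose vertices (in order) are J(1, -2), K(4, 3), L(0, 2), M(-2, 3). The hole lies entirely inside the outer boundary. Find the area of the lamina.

Outer boundary:
P→Q: (5)(4) − (-1)(10) = 30
Q→R: (-1)(4) − (-10)(4) = 36
R→S: (-10)(-2) − (-4)(4) = 36
S→T: (-4)(-7) − (4)(-2) = 36
T→U: (4)(3) − (7)(-7) = 61
U→P: (7)(10) − (5)(3) = 55
Σ = 254
Area = |Σ|/2 = 127.
Hole:
Cross-terms: 11, 8, 4, 1  ⇒  Σ = 24
Area = |Σ|/2 = 12.
Net area = 127 − 12 = 115.

115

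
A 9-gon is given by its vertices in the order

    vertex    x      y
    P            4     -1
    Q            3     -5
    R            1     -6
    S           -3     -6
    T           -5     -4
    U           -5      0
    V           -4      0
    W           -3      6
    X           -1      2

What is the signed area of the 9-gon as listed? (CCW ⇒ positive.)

Apply Gauss's area formula: 2A = Σ (x_i·y_{i+1} − x_{i+1}·y_i), indices taken mod 9.
Σ = (-17) + (-13) + (-24) + (-18) + (-20) + (0) + (-24) + (0) + (-7) = -123
Signed area = Σ/2 = -61.5 (negative ⇒ clockwise traversal).

-61.5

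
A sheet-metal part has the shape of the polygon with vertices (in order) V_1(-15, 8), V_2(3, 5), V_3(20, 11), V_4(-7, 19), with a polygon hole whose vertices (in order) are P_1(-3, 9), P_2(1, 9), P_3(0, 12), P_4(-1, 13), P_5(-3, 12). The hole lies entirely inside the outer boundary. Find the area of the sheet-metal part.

248

Outer boundary:
Apply the shoelace formula: 2A = Σ (x_i·y_{i+1} − x_{i+1}·y_i), indices taken mod 4.
Σ = (-99) + (-67) + (457) + (229) = 520
Area = |Σ|/2 = 260.
Hole:
Σ = (-36) + (12) + (12) + (27) + (9) = 24
Area = |Σ|/2 = 12.
Net area = 260 − 12 = 248.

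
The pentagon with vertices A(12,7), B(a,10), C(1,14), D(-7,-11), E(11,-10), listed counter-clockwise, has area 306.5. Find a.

Write out the shoelace sum; only the two edges meeting at B involve a:
2·Area = [(12·10 − a·7) + (a·14 − 1·10)] + 475
       = 7·a + 585 = 613
⇒ a = 4.

4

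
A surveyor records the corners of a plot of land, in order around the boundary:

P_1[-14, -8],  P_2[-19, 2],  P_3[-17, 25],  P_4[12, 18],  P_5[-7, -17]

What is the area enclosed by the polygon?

Apply the surveyor's formula: 2A = Σ (x_i·y_{i+1} − x_{i+1}·y_i), indices taken mod 5.
Cross-terms: -180, -441, -606, -78, -182  ⇒  Σ = -1487
Area = |Σ|/2 = 743.5.

743.5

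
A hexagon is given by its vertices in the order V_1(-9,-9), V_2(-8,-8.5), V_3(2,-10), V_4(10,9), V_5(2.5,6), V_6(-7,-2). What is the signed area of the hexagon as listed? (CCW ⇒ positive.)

Apply the shoelace (surveyor's) formula: 2A = Σ (x_i·y_{i+1} − x_{i+1}·y_i), indices taken mod 6.
Σ = (4.5) + (97) + (118) + (37.5) + (37) + (45) = 339
Signed area = Σ/2 = 169.5 (positive ⇒ counter-clockwise traversal).

169.5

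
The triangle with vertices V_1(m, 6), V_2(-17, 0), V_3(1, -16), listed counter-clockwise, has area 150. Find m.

-5

The doubled signed area Σ (x_i y_{i+1} − x_{i+1} y_i) is linear in m.
With m=0 it equals 380; the coefficient of m is 16 (from the two edges through V_1).
So 16·m + 380 = 2·150 = 300 ⇒ m = -5.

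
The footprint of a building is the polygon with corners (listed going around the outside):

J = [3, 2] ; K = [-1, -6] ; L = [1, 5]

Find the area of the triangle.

Apply the shoelace (surveyor's) formula: 2A = Σ (x_i·y_{i+1} − x_{i+1}·y_i), indices taken mod 3.
Σ = (-16) + (1) + (-13) = -28
Area = |Σ|/2 = 14.

14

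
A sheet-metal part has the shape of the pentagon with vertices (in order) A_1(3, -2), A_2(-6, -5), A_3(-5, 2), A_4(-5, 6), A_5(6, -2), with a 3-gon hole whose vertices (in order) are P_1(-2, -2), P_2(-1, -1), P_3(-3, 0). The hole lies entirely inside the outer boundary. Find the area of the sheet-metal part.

Outer boundary:
Apply the shoelace formula: 2A = Σ (x_i·y_{i+1} − x_{i+1}·y_i), indices taken mod 5.
Σ = (-27) + (-37) + (-20) + (-26) + (-6) = -116
Area = |Σ|/2 = 58.
Hole:
Apply the shoelace formula: 2A = Σ (x_i·y_{i+1} − x_{i+1}·y_i), indices taken mod 3.
Σ = (0) + (-3) + (6) = 3
Area = |Σ|/2 = 1.5.
Net area = 58 − 1.5 = 56.5.

56.5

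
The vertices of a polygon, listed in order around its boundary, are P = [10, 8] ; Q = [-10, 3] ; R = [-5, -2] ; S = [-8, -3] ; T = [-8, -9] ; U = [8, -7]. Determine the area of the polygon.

227

Σ = (110) + (35) + (-1) + (48) + (128) + (134) = 454
Area = |Σ|/2 = 227.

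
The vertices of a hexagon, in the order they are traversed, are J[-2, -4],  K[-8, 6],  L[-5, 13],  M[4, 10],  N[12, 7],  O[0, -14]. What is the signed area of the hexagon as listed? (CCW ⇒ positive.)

Apply the shoelace formula: 2A = Σ (x_i·y_{i+1} − x_{i+1}·y_i), indices taken mod 6.
Σ = (-44) + (-74) + (-102) + (-92) + (-168) + (-28) = -508
Signed area = Σ/2 = -254 (negative ⇒ clockwise traversal).

-254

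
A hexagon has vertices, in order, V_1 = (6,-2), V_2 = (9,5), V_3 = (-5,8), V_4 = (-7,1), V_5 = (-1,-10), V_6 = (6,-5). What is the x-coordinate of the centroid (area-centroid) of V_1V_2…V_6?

Apply the shoelace formula. First the cross-terms c_i = x_i·y_{i+1} − x_{i+1}·y_i:
  48, 97, 51, 71, 65, 18  ⇒  2A = 350, A = 175.
Then Σ (x_i + x_{i+1})·c_i = 469, so x̄ = 469 / (6·175) = 67/150.

67/150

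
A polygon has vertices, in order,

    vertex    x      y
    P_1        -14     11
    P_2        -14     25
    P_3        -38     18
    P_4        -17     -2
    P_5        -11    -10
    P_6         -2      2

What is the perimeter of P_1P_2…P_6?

|P_1P_2| = √((0)² + (14)²) = √196 = 14
|P_2P_3| = √((-24)² + (-7)²) = √625 = 25
|P_3P_4| = √((21)² + (-20)²) = √841 = 29
|P_4P_5| = √((6)² + (-8)²) = √100 = 10
|P_5P_6| = √((9)² + (12)²) = √225 = 15
|P_6P_1| = √((-12)² + (9)²) = √225 = 15
Perimeter = 14 + 25 + 29 + 10 + 15 + 15 = 108.

108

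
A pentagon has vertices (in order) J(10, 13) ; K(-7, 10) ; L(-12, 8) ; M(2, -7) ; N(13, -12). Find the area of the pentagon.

Cross-terms: 191, 64, 68, 67, 289  ⇒  Σ = 679
Area = |Σ|/2 = 339.5.

339.5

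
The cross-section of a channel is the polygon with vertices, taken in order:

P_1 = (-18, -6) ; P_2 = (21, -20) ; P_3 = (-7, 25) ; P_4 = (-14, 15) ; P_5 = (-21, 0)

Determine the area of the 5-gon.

Σ = (486) + (385) + (245) + (315) + (126) = 1557
Area = |Σ|/2 = 778.5.

778.5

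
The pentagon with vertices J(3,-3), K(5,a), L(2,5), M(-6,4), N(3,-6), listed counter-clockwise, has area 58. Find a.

5

Write out the shoelace sum; only the two edges meeting at K involve a:
2·Area = [(3·a − 5·(-3)) + (5·5 − 2·a)] + 71
       = 1·a + 111 = 116
⇒ a = 5.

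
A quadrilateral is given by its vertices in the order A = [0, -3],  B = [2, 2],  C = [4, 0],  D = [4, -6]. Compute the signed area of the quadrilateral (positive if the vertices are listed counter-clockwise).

-19

Apply the shoelace (surveyor's) formula: 2A = Σ (x_i·y_{i+1} − x_{i+1}·y_i), indices taken mod 4.
Cross-terms: 6, -8, -24, -12  ⇒  Σ = -38
Signed area = Σ/2 = -19 (negative ⇒ clockwise traversal).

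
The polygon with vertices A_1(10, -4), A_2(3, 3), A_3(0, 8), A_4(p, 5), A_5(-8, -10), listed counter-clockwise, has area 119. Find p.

0

The doubled signed area Σ (x_i y_{i+1} − x_{i+1} y_i) is linear in p.
With p=0 it equals 238; the coefficient of p is -18 (from the two edges through A_4).
So -18·p + 238 = 2·119 = 238 ⇒ p = 0.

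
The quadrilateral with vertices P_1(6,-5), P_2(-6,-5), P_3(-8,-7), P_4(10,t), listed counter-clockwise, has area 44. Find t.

-9

Write out the shoelace sum; only the two edges meeting at P_4 involve t:
2·Area = [((-8)·t − 10·(-7)) + (10·(-5) − 6·t)] + -58
       = -14·t + -38 = 88
⇒ t = -9.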